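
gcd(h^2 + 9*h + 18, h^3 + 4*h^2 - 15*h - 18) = h + 6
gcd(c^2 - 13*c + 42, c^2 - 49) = c - 7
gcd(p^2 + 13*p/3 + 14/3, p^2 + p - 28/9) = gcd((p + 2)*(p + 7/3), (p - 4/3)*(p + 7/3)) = p + 7/3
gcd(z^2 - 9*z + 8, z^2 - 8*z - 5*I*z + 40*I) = z - 8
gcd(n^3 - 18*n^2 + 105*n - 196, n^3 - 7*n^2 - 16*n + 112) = n^2 - 11*n + 28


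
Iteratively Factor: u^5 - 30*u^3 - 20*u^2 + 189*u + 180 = (u + 4)*(u^4 - 4*u^3 - 14*u^2 + 36*u + 45) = (u - 3)*(u + 4)*(u^3 - u^2 - 17*u - 15) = (u - 5)*(u - 3)*(u + 4)*(u^2 + 4*u + 3) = (u - 5)*(u - 3)*(u + 3)*(u + 4)*(u + 1)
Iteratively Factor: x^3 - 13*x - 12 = (x + 3)*(x^2 - 3*x - 4) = (x + 1)*(x + 3)*(x - 4)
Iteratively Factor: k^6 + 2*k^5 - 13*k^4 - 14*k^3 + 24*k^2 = (k)*(k^5 + 2*k^4 - 13*k^3 - 14*k^2 + 24*k) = k^2*(k^4 + 2*k^3 - 13*k^2 - 14*k + 24) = k^2*(k + 2)*(k^3 - 13*k + 12) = k^2*(k - 3)*(k + 2)*(k^2 + 3*k - 4) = k^2*(k - 3)*(k + 2)*(k + 4)*(k - 1)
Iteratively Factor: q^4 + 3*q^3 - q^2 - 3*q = (q - 1)*(q^3 + 4*q^2 + 3*q) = (q - 1)*(q + 3)*(q^2 + q) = q*(q - 1)*(q + 3)*(q + 1)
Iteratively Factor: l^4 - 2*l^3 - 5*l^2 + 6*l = (l - 1)*(l^3 - l^2 - 6*l) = (l - 3)*(l - 1)*(l^2 + 2*l) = l*(l - 3)*(l - 1)*(l + 2)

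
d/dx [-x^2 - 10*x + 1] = -2*x - 10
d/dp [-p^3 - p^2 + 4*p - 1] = -3*p^2 - 2*p + 4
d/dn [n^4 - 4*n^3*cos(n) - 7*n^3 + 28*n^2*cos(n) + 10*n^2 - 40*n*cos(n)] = 4*n^3*sin(n) + 4*n^3 - 28*n^2*sin(n) - 12*n^2*cos(n) - 21*n^2 + 40*n*sin(n) + 56*n*cos(n) + 20*n - 40*cos(n)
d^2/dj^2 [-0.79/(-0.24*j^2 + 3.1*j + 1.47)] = (0.091008*j^2 - 1.17552*j - 0.79*(0.48*j - 3.1)*(0.96*j - 6.2) - 0.557424)/(-0.24*j^2 + 3.1*j + 1.47)^3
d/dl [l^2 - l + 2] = 2*l - 1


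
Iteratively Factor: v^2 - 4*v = (v)*(v - 4)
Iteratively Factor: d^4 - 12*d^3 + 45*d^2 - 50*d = (d - 5)*(d^3 - 7*d^2 + 10*d) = (d - 5)^2*(d^2 - 2*d) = (d - 5)^2*(d - 2)*(d)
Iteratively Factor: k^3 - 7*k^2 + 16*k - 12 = (k - 3)*(k^2 - 4*k + 4) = (k - 3)*(k - 2)*(k - 2)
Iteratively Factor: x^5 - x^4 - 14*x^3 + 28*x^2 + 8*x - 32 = (x + 1)*(x^4 - 2*x^3 - 12*x^2 + 40*x - 32) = (x - 2)*(x + 1)*(x^3 - 12*x + 16) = (x - 2)^2*(x + 1)*(x^2 + 2*x - 8) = (x - 2)^2*(x + 1)*(x + 4)*(x - 2)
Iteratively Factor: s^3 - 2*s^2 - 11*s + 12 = (s - 4)*(s^2 + 2*s - 3) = (s - 4)*(s + 3)*(s - 1)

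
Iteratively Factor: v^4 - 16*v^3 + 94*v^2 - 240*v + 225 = (v - 5)*(v^3 - 11*v^2 + 39*v - 45) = (v - 5)^2*(v^2 - 6*v + 9) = (v - 5)^2*(v - 3)*(v - 3)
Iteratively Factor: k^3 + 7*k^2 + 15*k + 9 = (k + 3)*(k^2 + 4*k + 3) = (k + 1)*(k + 3)*(k + 3)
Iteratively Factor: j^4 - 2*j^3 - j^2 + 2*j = (j + 1)*(j^3 - 3*j^2 + 2*j) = (j - 1)*(j + 1)*(j^2 - 2*j) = j*(j - 1)*(j + 1)*(j - 2)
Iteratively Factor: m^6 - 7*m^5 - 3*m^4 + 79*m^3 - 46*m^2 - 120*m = (m + 3)*(m^5 - 10*m^4 + 27*m^3 - 2*m^2 - 40*m) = (m - 4)*(m + 3)*(m^4 - 6*m^3 + 3*m^2 + 10*m) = (m - 5)*(m - 4)*(m + 3)*(m^3 - m^2 - 2*m) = m*(m - 5)*(m - 4)*(m + 3)*(m^2 - m - 2) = m*(m - 5)*(m - 4)*(m + 1)*(m + 3)*(m - 2)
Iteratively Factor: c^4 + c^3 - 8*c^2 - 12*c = (c + 2)*(c^3 - c^2 - 6*c) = (c + 2)^2*(c^2 - 3*c) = (c - 3)*(c + 2)^2*(c)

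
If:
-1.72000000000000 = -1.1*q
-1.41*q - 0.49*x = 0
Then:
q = 1.56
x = -4.50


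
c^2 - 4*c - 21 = (c - 7)*(c + 3)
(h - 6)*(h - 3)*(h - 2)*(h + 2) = h^4 - 9*h^3 + 14*h^2 + 36*h - 72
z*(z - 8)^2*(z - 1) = z^4 - 17*z^3 + 80*z^2 - 64*z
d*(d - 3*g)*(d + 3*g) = d^3 - 9*d*g^2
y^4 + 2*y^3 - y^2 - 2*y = y*(y - 1)*(y + 1)*(y + 2)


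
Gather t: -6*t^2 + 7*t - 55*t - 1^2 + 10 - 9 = -6*t^2 - 48*t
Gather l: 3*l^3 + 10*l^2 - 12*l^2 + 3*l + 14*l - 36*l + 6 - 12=3*l^3 - 2*l^2 - 19*l - 6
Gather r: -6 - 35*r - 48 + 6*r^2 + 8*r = 6*r^2 - 27*r - 54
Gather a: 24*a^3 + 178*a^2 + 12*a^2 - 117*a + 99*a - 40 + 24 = 24*a^3 + 190*a^2 - 18*a - 16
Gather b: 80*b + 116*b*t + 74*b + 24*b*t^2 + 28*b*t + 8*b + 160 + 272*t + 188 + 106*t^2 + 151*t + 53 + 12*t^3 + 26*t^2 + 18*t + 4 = b*(24*t^2 + 144*t + 162) + 12*t^3 + 132*t^2 + 441*t + 405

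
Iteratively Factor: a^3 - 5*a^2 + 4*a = (a - 4)*(a^2 - a) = (a - 4)*(a - 1)*(a)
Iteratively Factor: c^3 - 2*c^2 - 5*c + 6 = (c + 2)*(c^2 - 4*c + 3) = (c - 3)*(c + 2)*(c - 1)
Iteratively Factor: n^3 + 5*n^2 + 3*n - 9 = (n - 1)*(n^2 + 6*n + 9) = (n - 1)*(n + 3)*(n + 3)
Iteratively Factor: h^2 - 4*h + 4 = (h - 2)*(h - 2)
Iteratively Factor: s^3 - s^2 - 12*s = (s)*(s^2 - s - 12) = s*(s - 4)*(s + 3)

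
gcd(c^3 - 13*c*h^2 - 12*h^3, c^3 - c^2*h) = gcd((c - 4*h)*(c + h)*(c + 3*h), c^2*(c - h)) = 1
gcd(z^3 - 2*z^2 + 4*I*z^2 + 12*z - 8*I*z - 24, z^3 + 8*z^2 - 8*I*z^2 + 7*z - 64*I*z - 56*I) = 1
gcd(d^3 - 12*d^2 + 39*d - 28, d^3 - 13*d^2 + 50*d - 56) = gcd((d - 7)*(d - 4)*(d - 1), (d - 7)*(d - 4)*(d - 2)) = d^2 - 11*d + 28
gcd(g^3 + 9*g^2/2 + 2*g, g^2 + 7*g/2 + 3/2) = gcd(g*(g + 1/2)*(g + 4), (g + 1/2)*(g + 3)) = g + 1/2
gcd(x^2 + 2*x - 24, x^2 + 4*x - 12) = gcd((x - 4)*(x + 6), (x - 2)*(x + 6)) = x + 6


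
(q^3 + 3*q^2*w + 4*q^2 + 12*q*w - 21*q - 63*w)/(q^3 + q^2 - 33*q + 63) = (q + 3*w)/(q - 3)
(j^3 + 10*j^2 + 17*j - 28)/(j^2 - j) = j + 11 + 28/j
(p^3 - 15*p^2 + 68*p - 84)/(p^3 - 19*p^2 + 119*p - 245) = (p^2 - 8*p + 12)/(p^2 - 12*p + 35)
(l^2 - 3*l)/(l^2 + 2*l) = (l - 3)/(l + 2)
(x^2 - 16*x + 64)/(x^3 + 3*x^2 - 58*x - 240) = (x - 8)/(x^2 + 11*x + 30)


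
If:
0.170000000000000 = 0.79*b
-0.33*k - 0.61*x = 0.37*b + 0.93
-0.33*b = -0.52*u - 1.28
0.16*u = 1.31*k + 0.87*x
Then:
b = 0.22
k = 1.27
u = -2.32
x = -2.34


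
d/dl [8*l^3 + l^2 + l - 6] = 24*l^2 + 2*l + 1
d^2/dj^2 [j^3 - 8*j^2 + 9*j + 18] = 6*j - 16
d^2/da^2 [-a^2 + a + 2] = -2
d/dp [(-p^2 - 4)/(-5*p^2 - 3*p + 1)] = 3*(p^2 - 14*p - 4)/(25*p^4 + 30*p^3 - p^2 - 6*p + 1)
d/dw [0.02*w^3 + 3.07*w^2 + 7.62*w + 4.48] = 0.06*w^2 + 6.14*w + 7.62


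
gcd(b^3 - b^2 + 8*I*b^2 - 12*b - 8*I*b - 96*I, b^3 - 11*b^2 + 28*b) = b - 4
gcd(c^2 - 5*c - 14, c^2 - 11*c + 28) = c - 7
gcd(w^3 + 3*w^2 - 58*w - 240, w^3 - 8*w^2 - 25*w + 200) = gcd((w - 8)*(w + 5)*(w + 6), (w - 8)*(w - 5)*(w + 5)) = w^2 - 3*w - 40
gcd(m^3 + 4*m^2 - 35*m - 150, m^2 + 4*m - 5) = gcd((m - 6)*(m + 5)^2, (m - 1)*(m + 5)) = m + 5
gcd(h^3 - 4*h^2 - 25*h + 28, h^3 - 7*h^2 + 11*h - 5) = h - 1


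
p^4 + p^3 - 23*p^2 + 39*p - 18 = (p - 3)*(p - 1)^2*(p + 6)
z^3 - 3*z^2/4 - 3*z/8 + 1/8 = (z - 1)*(z - 1/4)*(z + 1/2)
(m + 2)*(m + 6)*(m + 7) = m^3 + 15*m^2 + 68*m + 84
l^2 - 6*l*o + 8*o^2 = (l - 4*o)*(l - 2*o)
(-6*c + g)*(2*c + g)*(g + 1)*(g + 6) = -12*c^2*g^2 - 84*c^2*g - 72*c^2 - 4*c*g^3 - 28*c*g^2 - 24*c*g + g^4 + 7*g^3 + 6*g^2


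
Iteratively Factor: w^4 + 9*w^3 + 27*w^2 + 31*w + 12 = (w + 3)*(w^3 + 6*w^2 + 9*w + 4) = (w + 3)*(w + 4)*(w^2 + 2*w + 1) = (w + 1)*(w + 3)*(w + 4)*(w + 1)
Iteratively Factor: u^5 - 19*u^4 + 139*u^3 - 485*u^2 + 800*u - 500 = (u - 5)*(u^4 - 14*u^3 + 69*u^2 - 140*u + 100) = (u - 5)*(u - 2)*(u^3 - 12*u^2 + 45*u - 50) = (u - 5)*(u - 2)^2*(u^2 - 10*u + 25) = (u - 5)^2*(u - 2)^2*(u - 5)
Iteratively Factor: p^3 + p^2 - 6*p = (p + 3)*(p^2 - 2*p) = (p - 2)*(p + 3)*(p)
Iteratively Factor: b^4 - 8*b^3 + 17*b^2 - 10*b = (b)*(b^3 - 8*b^2 + 17*b - 10) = b*(b - 1)*(b^2 - 7*b + 10) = b*(b - 2)*(b - 1)*(b - 5)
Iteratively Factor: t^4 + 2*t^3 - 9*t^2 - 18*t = (t + 3)*(t^3 - t^2 - 6*t) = t*(t + 3)*(t^2 - t - 6) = t*(t + 2)*(t + 3)*(t - 3)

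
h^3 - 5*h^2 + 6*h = h*(h - 3)*(h - 2)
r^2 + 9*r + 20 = (r + 4)*(r + 5)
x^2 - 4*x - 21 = (x - 7)*(x + 3)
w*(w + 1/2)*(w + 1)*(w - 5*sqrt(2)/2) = w^4 - 5*sqrt(2)*w^3/2 + 3*w^3/2 - 15*sqrt(2)*w^2/4 + w^2/2 - 5*sqrt(2)*w/4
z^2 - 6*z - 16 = (z - 8)*(z + 2)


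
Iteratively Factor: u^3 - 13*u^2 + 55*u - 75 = (u - 5)*(u^2 - 8*u + 15) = (u - 5)^2*(u - 3)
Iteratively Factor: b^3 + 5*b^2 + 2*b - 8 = (b + 2)*(b^2 + 3*b - 4) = (b - 1)*(b + 2)*(b + 4)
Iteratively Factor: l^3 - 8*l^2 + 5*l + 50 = (l + 2)*(l^2 - 10*l + 25) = (l - 5)*(l + 2)*(l - 5)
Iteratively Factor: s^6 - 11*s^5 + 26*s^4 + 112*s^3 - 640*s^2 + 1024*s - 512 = (s + 4)*(s^5 - 15*s^4 + 86*s^3 - 232*s^2 + 288*s - 128) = (s - 1)*(s + 4)*(s^4 - 14*s^3 + 72*s^2 - 160*s + 128) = (s - 4)*(s - 1)*(s + 4)*(s^3 - 10*s^2 + 32*s - 32) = (s - 4)^2*(s - 1)*(s + 4)*(s^2 - 6*s + 8) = (s - 4)^2*(s - 2)*(s - 1)*(s + 4)*(s - 4)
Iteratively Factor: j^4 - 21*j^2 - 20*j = (j)*(j^3 - 21*j - 20) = j*(j - 5)*(j^2 + 5*j + 4) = j*(j - 5)*(j + 4)*(j + 1)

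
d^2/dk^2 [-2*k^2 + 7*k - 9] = -4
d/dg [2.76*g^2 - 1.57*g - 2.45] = 5.52*g - 1.57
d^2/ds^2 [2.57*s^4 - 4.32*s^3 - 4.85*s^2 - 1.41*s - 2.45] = 30.84*s^2 - 25.92*s - 9.7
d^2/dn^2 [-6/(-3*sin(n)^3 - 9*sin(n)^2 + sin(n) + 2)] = 6*(-81*sin(n)^6 - 297*sin(n)^5 - 210*sin(n)^4 + 405*sin(n)^3 + 395*sin(n)^2 - 16*sin(n) + 38)/(3*sin(n)^3 + 9*sin(n)^2 - sin(n) - 2)^3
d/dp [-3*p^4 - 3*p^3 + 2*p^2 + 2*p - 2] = -12*p^3 - 9*p^2 + 4*p + 2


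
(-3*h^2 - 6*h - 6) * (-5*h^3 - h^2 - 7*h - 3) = 15*h^5 + 33*h^4 + 57*h^3 + 57*h^2 + 60*h + 18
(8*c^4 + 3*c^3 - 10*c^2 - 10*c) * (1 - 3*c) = -24*c^5 - c^4 + 33*c^3 + 20*c^2 - 10*c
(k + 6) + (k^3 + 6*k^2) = k^3 + 6*k^2 + k + 6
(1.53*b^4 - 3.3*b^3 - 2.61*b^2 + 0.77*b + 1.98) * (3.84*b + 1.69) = 5.8752*b^5 - 10.0863*b^4 - 15.5994*b^3 - 1.4541*b^2 + 8.9045*b + 3.3462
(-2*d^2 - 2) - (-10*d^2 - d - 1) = 8*d^2 + d - 1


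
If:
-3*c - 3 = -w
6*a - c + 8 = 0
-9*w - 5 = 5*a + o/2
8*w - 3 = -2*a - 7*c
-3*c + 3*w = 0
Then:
No Solution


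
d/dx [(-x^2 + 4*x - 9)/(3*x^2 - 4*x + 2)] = 2*(-4*x^2 + 25*x - 14)/(9*x^4 - 24*x^3 + 28*x^2 - 16*x + 4)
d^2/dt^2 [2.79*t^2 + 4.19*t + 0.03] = 5.58000000000000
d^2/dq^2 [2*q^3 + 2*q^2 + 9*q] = 12*q + 4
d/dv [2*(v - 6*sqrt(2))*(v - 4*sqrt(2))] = 4*v - 20*sqrt(2)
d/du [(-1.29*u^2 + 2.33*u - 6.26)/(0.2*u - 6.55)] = (-0.258*u^2 + 16.899*u - 14.0095)/(0.04*u^2 - 2.62*u + 42.9025)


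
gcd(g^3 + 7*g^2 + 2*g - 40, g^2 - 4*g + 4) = g - 2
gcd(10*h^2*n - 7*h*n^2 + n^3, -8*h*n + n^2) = n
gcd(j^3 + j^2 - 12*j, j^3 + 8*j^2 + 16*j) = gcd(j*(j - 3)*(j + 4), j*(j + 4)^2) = j^2 + 4*j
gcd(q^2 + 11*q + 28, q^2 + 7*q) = q + 7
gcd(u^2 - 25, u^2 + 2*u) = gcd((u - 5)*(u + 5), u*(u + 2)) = 1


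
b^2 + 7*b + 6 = (b + 1)*(b + 6)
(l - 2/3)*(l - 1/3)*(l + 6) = l^3 + 5*l^2 - 52*l/9 + 4/3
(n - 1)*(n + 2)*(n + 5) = n^3 + 6*n^2 + 3*n - 10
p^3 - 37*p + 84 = (p - 4)*(p - 3)*(p + 7)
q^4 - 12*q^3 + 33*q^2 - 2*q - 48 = (q - 8)*(q - 3)*(q - 2)*(q + 1)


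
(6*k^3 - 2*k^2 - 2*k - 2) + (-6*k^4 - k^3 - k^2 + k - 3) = -6*k^4 + 5*k^3 - 3*k^2 - k - 5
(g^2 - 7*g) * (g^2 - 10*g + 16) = g^4 - 17*g^3 + 86*g^2 - 112*g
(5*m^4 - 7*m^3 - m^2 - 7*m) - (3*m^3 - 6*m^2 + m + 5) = 5*m^4 - 10*m^3 + 5*m^2 - 8*m - 5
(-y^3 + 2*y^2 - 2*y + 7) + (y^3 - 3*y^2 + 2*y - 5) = 2 - y^2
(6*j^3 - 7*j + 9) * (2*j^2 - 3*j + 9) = 12*j^5 - 18*j^4 + 40*j^3 + 39*j^2 - 90*j + 81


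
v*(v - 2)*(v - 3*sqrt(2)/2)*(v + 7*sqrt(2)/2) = v^4 - 2*v^3 + 2*sqrt(2)*v^3 - 21*v^2/2 - 4*sqrt(2)*v^2 + 21*v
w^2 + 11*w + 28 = (w + 4)*(w + 7)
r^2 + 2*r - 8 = (r - 2)*(r + 4)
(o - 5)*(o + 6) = o^2 + o - 30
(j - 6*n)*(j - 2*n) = j^2 - 8*j*n + 12*n^2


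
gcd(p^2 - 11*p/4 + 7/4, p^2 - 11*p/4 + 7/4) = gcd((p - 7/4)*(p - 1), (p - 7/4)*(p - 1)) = p^2 - 11*p/4 + 7/4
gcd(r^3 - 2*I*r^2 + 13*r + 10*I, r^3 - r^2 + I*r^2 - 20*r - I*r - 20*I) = r + I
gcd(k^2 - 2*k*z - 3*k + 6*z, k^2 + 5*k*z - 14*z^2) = -k + 2*z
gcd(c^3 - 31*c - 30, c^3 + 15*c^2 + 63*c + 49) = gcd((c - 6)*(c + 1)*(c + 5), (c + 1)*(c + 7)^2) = c + 1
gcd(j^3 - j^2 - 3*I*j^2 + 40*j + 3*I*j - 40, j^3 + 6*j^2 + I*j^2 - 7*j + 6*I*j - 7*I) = j - 1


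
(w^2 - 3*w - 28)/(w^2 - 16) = (w - 7)/(w - 4)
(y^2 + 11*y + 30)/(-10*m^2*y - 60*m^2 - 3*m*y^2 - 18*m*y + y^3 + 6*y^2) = (y + 5)/(-10*m^2 - 3*m*y + y^2)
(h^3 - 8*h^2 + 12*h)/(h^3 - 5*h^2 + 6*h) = (h - 6)/(h - 3)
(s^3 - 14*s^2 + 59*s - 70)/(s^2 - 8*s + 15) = (s^2 - 9*s + 14)/(s - 3)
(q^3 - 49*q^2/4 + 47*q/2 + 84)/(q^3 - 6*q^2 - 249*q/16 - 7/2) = 4*(q - 6)/(4*q + 1)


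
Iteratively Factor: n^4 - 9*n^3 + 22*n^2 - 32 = (n - 4)*(n^3 - 5*n^2 + 2*n + 8) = (n - 4)*(n + 1)*(n^2 - 6*n + 8) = (n - 4)^2*(n + 1)*(n - 2)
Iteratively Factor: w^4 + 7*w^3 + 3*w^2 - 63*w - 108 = (w - 3)*(w^3 + 10*w^2 + 33*w + 36) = (w - 3)*(w + 3)*(w^2 + 7*w + 12) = (w - 3)*(w + 3)^2*(w + 4)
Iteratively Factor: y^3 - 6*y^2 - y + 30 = (y + 2)*(y^2 - 8*y + 15) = (y - 3)*(y + 2)*(y - 5)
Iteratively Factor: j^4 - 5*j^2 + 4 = (j + 1)*(j^3 - j^2 - 4*j + 4) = (j + 1)*(j + 2)*(j^2 - 3*j + 2) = (j - 1)*(j + 1)*(j + 2)*(j - 2)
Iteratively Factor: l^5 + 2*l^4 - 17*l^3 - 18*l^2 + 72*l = (l + 4)*(l^4 - 2*l^3 - 9*l^2 + 18*l) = (l + 3)*(l + 4)*(l^3 - 5*l^2 + 6*l) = (l - 3)*(l + 3)*(l + 4)*(l^2 - 2*l) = (l - 3)*(l - 2)*(l + 3)*(l + 4)*(l)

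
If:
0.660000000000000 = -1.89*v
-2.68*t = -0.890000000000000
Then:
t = 0.33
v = -0.35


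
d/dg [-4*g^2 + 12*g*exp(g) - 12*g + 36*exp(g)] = 12*g*exp(g) - 8*g + 48*exp(g) - 12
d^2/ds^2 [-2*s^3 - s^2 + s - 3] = -12*s - 2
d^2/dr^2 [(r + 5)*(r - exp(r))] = -r*exp(r) - 7*exp(r) + 2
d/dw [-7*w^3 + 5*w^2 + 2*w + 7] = -21*w^2 + 10*w + 2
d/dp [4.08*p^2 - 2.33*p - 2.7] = 8.16*p - 2.33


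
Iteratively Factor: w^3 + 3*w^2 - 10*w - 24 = (w + 2)*(w^2 + w - 12) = (w - 3)*(w + 2)*(w + 4)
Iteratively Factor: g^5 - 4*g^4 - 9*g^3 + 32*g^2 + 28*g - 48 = (g - 1)*(g^4 - 3*g^3 - 12*g^2 + 20*g + 48) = (g - 4)*(g - 1)*(g^3 + g^2 - 8*g - 12) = (g - 4)*(g - 1)*(g + 2)*(g^2 - g - 6) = (g - 4)*(g - 1)*(g + 2)^2*(g - 3)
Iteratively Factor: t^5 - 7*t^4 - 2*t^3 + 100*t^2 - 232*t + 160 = (t + 4)*(t^4 - 11*t^3 + 42*t^2 - 68*t + 40) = (t - 2)*(t + 4)*(t^3 - 9*t^2 + 24*t - 20) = (t - 2)^2*(t + 4)*(t^2 - 7*t + 10) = (t - 5)*(t - 2)^2*(t + 4)*(t - 2)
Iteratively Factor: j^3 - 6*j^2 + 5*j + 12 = (j + 1)*(j^2 - 7*j + 12) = (j - 3)*(j + 1)*(j - 4)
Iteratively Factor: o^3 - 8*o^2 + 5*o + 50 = (o - 5)*(o^2 - 3*o - 10) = (o - 5)^2*(o + 2)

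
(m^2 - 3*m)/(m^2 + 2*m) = (m - 3)/(m + 2)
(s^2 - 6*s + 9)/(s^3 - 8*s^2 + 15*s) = (s - 3)/(s*(s - 5))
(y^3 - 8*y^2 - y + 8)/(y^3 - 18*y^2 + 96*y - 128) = (y^2 - 1)/(y^2 - 10*y + 16)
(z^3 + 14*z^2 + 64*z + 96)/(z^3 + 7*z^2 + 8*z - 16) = (z + 6)/(z - 1)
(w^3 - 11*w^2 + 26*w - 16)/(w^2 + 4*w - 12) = (w^2 - 9*w + 8)/(w + 6)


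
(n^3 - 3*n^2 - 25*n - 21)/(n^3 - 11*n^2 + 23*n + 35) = (n + 3)/(n - 5)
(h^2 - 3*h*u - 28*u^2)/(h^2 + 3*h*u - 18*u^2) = (h^2 - 3*h*u - 28*u^2)/(h^2 + 3*h*u - 18*u^2)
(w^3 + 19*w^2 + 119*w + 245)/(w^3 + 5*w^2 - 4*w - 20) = (w^2 + 14*w + 49)/(w^2 - 4)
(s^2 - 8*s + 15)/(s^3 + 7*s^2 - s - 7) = (s^2 - 8*s + 15)/(s^3 + 7*s^2 - s - 7)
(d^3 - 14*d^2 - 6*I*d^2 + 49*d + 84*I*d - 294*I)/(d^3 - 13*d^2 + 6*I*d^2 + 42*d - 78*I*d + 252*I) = (d^2 - d*(7 + 6*I) + 42*I)/(d^2 + 6*d*(-1 + I) - 36*I)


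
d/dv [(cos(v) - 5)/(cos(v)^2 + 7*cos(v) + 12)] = (cos(v)^2 - 10*cos(v) - 47)*sin(v)/(cos(v)^2 + 7*cos(v) + 12)^2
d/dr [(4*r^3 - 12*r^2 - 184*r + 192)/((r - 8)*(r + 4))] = 4*(r^2 + 8*r + 26)/(r^2 + 8*r + 16)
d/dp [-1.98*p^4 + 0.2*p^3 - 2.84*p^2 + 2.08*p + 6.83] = -7.92*p^3 + 0.6*p^2 - 5.68*p + 2.08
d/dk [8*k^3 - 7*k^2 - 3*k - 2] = 24*k^2 - 14*k - 3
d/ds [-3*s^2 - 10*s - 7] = -6*s - 10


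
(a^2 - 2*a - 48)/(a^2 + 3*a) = (a^2 - 2*a - 48)/(a*(a + 3))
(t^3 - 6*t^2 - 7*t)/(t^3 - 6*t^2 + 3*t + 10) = t*(t - 7)/(t^2 - 7*t + 10)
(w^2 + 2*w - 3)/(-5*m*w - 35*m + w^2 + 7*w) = (-w^2 - 2*w + 3)/(5*m*w + 35*m - w^2 - 7*w)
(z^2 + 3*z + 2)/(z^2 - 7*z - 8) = (z + 2)/(z - 8)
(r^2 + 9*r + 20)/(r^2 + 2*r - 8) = (r + 5)/(r - 2)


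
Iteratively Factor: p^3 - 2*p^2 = (p - 2)*(p^2) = p*(p - 2)*(p)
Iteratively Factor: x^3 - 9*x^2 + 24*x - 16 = (x - 4)*(x^2 - 5*x + 4) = (x - 4)*(x - 1)*(x - 4)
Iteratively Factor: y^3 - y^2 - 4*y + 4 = (y - 2)*(y^2 + y - 2) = (y - 2)*(y - 1)*(y + 2)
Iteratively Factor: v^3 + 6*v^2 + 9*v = (v)*(v^2 + 6*v + 9) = v*(v + 3)*(v + 3)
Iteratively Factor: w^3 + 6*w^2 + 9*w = (w)*(w^2 + 6*w + 9) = w*(w + 3)*(w + 3)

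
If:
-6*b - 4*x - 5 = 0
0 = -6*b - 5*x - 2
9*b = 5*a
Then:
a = -51/10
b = -17/6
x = 3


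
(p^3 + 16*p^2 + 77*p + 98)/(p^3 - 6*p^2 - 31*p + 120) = (p^3 + 16*p^2 + 77*p + 98)/(p^3 - 6*p^2 - 31*p + 120)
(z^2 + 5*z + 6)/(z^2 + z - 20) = (z^2 + 5*z + 6)/(z^2 + z - 20)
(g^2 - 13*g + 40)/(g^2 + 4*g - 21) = (g^2 - 13*g + 40)/(g^2 + 4*g - 21)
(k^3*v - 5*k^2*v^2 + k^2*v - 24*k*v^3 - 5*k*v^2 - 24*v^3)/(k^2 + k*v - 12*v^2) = v*(k^3 - 5*k^2*v + k^2 - 24*k*v^2 - 5*k*v - 24*v^2)/(k^2 + k*v - 12*v^2)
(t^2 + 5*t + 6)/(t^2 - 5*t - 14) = (t + 3)/(t - 7)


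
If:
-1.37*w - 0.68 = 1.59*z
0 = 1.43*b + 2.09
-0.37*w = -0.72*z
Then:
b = -1.46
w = -0.31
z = -0.16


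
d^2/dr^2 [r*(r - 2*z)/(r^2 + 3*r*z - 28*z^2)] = 2*z*(5*r^3 - 84*r^2*z + 168*r*z^2 - 616*z^3)/(-r^6 - 9*r^5*z + 57*r^4*z^2 + 477*r^3*z^3 - 1596*r^2*z^4 - 7056*r*z^5 + 21952*z^6)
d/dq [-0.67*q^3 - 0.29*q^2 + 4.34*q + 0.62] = -2.01*q^2 - 0.58*q + 4.34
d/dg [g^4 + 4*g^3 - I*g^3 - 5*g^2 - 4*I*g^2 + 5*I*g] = 4*g^3 + g^2*(12 - 3*I) + g*(-10 - 8*I) + 5*I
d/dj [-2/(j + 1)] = 2/(j + 1)^2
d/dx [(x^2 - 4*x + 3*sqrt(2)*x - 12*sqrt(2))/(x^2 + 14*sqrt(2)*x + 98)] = (4*x^2 + 11*sqrt(2)*x^2 + 24*sqrt(2)*x + 196*x - 56 + 294*sqrt(2))/(x^4 + 28*sqrt(2)*x^3 + 588*x^2 + 2744*sqrt(2)*x + 9604)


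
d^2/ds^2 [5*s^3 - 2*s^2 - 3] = 30*s - 4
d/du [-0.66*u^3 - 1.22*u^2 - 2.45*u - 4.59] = -1.98*u^2 - 2.44*u - 2.45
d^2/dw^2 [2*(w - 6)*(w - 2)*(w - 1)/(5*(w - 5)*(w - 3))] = 12*(-w^3 + 3*w^2 + 21*w - 71)/(5*(w^6 - 24*w^5 + 237*w^4 - 1232*w^3 + 3555*w^2 - 5400*w + 3375))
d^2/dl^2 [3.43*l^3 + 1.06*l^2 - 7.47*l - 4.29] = 20.58*l + 2.12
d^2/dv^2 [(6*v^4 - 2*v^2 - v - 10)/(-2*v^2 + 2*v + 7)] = 12*(-4*v^6 + 12*v^5 + 30*v^4 - 110*v^3 - 260*v^2 - 13*v + 44)/(8*v^6 - 24*v^5 - 60*v^4 + 160*v^3 + 210*v^2 - 294*v - 343)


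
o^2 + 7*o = o*(o + 7)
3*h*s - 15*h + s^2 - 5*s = (3*h + s)*(s - 5)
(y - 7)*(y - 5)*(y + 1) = y^3 - 11*y^2 + 23*y + 35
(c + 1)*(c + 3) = c^2 + 4*c + 3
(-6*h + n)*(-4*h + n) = 24*h^2 - 10*h*n + n^2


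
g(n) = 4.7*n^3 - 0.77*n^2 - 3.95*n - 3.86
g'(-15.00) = 3191.65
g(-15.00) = -15980.36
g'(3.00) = 118.33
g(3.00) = 104.26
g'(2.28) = 65.84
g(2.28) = 38.84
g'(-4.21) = 252.44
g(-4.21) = -351.58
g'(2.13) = 56.74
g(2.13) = 29.65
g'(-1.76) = 42.44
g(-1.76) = -24.92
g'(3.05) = 122.52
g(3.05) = 110.28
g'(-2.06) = 59.06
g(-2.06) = -40.08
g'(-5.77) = 474.37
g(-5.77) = -909.57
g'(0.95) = 7.31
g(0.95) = -4.28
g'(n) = 14.1*n^2 - 1.54*n - 3.95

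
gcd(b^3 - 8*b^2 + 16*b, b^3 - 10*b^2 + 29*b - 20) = b - 4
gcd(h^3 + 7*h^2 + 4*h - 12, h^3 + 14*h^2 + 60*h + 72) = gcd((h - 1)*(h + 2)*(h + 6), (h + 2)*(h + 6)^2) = h^2 + 8*h + 12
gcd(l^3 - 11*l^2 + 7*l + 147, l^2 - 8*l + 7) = l - 7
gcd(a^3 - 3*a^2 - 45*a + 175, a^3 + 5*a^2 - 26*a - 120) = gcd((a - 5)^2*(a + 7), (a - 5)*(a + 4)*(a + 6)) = a - 5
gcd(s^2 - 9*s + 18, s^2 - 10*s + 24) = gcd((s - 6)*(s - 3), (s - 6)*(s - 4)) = s - 6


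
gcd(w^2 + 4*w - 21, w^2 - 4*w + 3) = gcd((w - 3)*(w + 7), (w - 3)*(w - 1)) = w - 3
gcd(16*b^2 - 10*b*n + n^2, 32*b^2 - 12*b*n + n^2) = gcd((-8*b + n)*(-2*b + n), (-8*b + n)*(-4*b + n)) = 8*b - n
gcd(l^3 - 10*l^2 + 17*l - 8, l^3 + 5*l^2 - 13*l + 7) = l^2 - 2*l + 1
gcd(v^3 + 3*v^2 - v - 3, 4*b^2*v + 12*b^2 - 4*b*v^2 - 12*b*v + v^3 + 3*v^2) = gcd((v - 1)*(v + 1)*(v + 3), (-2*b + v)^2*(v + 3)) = v + 3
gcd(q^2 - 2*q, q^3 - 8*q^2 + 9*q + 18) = 1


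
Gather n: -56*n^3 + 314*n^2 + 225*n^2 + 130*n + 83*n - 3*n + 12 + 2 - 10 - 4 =-56*n^3 + 539*n^2 + 210*n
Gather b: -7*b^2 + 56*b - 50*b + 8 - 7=-7*b^2 + 6*b + 1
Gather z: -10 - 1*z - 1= -z - 11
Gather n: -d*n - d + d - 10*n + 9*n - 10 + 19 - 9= n*(-d - 1)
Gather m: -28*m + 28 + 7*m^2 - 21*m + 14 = 7*m^2 - 49*m + 42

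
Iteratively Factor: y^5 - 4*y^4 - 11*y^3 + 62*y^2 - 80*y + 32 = (y - 1)*(y^4 - 3*y^3 - 14*y^2 + 48*y - 32) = (y - 1)*(y + 4)*(y^3 - 7*y^2 + 14*y - 8) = (y - 1)^2*(y + 4)*(y^2 - 6*y + 8) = (y - 4)*(y - 1)^2*(y + 4)*(y - 2)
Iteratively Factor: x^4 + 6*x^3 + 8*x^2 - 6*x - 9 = (x + 3)*(x^3 + 3*x^2 - x - 3) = (x - 1)*(x + 3)*(x^2 + 4*x + 3) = (x - 1)*(x + 1)*(x + 3)*(x + 3)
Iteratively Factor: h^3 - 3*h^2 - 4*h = (h + 1)*(h^2 - 4*h) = h*(h + 1)*(h - 4)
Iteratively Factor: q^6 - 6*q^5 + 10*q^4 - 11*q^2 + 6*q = (q - 3)*(q^5 - 3*q^4 + q^3 + 3*q^2 - 2*q) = (q - 3)*(q + 1)*(q^4 - 4*q^3 + 5*q^2 - 2*q) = q*(q - 3)*(q + 1)*(q^3 - 4*q^2 + 5*q - 2) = q*(q - 3)*(q - 1)*(q + 1)*(q^2 - 3*q + 2) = q*(q - 3)*(q - 2)*(q - 1)*(q + 1)*(q - 1)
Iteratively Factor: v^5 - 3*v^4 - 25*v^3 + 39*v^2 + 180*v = (v - 5)*(v^4 + 2*v^3 - 15*v^2 - 36*v) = (v - 5)*(v + 3)*(v^3 - v^2 - 12*v) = v*(v - 5)*(v + 3)*(v^2 - v - 12) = v*(v - 5)*(v - 4)*(v + 3)*(v + 3)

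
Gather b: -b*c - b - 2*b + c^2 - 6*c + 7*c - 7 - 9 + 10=b*(-c - 3) + c^2 + c - 6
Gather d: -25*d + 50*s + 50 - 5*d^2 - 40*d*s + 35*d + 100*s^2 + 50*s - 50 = -5*d^2 + d*(10 - 40*s) + 100*s^2 + 100*s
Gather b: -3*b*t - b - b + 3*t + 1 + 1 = b*(-3*t - 2) + 3*t + 2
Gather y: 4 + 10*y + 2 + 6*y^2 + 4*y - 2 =6*y^2 + 14*y + 4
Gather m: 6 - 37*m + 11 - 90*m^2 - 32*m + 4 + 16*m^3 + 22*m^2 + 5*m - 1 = 16*m^3 - 68*m^2 - 64*m + 20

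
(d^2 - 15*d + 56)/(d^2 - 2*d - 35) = (d - 8)/(d + 5)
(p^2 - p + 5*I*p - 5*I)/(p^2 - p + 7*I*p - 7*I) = (p + 5*I)/(p + 7*I)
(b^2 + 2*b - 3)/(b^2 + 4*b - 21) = (b^2 + 2*b - 3)/(b^2 + 4*b - 21)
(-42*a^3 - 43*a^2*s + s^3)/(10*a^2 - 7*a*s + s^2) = (-42*a^3 - 43*a^2*s + s^3)/(10*a^2 - 7*a*s + s^2)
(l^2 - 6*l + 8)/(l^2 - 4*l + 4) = (l - 4)/(l - 2)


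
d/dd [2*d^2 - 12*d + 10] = 4*d - 12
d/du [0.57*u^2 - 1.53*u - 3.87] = 1.14*u - 1.53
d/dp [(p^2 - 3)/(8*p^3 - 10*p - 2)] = (-p*(-4*p^3 + 5*p + 1) - (p^2 - 3)*(12*p^2 - 5)/2)/(-4*p^3 + 5*p + 1)^2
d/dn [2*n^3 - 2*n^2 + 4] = 2*n*(3*n - 2)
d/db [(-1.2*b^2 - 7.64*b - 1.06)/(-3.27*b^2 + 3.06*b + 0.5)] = (-28.6548*b^2 - 8.1324*b - 0.5764)/(10.6929*b^4 - 20.0124*b^3 + 6.0936*b^2 + 3.06*b + 0.25)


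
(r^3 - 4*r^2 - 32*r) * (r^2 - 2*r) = r^5 - 6*r^4 - 24*r^3 + 64*r^2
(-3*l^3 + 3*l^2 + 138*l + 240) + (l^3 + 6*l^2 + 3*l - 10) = -2*l^3 + 9*l^2 + 141*l + 230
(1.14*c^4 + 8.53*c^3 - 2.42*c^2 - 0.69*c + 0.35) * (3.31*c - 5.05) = 3.7734*c^5 + 22.4773*c^4 - 51.0867*c^3 + 9.9371*c^2 + 4.643*c - 1.7675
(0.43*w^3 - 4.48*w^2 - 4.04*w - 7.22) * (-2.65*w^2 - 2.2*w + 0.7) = -1.1395*w^5 + 10.926*w^4 + 20.863*w^3 + 24.885*w^2 + 13.056*w - 5.054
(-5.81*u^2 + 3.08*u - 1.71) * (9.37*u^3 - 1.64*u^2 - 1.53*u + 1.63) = -54.4397*u^5 + 38.388*u^4 - 12.1846*u^3 - 11.3783*u^2 + 7.6367*u - 2.7873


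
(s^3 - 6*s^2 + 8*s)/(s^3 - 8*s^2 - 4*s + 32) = s*(s - 4)/(s^2 - 6*s - 16)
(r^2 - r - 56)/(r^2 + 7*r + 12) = (r^2 - r - 56)/(r^2 + 7*r + 12)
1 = 1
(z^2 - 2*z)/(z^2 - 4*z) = (z - 2)/(z - 4)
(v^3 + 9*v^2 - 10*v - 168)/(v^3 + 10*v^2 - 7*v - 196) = (v + 6)/(v + 7)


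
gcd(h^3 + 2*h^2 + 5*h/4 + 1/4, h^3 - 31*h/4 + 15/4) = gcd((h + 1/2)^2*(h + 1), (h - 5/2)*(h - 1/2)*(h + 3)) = 1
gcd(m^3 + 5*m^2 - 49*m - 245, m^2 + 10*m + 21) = m + 7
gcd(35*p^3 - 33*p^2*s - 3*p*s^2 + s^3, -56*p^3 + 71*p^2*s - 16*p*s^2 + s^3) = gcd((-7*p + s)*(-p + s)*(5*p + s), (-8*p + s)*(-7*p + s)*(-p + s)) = 7*p^2 - 8*p*s + s^2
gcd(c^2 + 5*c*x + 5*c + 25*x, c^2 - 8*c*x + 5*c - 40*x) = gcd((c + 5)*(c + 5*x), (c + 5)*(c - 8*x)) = c + 5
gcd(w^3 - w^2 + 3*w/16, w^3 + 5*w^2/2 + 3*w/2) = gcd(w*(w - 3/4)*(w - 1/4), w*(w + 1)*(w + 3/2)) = w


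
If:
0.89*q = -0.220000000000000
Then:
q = -0.25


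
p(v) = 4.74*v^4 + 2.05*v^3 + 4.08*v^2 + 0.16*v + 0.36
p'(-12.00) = -31975.04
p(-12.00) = 95332.20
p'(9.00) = 14393.59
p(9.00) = 32925.87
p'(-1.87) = -117.58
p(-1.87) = 58.88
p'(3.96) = 1306.32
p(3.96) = 1357.90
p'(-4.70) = -1870.82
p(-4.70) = 2189.87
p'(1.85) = 156.35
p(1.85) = 83.12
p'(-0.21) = -1.46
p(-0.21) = 0.50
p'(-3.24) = -606.59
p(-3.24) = 495.29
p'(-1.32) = -43.50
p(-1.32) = 16.93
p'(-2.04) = -151.86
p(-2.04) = 81.70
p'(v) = 18.96*v^3 + 6.15*v^2 + 8.16*v + 0.16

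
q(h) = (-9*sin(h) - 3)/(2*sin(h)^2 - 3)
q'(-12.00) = 5.55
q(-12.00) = 3.23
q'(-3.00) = -2.90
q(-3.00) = 0.58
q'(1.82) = -10.89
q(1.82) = 10.45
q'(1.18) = 12.24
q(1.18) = 8.77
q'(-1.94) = -7.15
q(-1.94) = -4.28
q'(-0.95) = 6.03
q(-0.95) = -2.58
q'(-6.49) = 2.91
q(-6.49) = 0.40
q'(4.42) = -6.79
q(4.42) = -4.82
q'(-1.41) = 4.74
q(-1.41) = -5.60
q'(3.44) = -2.99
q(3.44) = 0.13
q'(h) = -4*(-9*sin(h) - 3)*sin(h)*cos(h)/(2*sin(h)^2 - 3)^2 - 9*cos(h)/(2*sin(h)^2 - 3) = 3*(6*sin(h)^2 + 4*sin(h) + 9)*cos(h)/(2*sin(h)^2 - 3)^2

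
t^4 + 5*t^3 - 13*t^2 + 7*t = t*(t - 1)^2*(t + 7)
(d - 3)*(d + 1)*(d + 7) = d^3 + 5*d^2 - 17*d - 21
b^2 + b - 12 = (b - 3)*(b + 4)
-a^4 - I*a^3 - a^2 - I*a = a*(a - I)*(-I*a + 1)^2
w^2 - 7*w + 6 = (w - 6)*(w - 1)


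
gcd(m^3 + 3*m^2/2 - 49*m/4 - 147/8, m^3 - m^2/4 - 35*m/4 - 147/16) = m^2 - 2*m - 21/4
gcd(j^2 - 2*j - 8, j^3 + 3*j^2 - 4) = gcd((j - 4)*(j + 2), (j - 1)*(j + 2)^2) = j + 2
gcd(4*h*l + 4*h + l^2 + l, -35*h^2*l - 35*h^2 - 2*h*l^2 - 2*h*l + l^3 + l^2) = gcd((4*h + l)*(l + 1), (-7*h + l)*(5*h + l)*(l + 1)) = l + 1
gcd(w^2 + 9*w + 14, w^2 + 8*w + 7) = w + 7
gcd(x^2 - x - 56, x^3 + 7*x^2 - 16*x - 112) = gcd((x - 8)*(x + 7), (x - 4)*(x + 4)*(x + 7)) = x + 7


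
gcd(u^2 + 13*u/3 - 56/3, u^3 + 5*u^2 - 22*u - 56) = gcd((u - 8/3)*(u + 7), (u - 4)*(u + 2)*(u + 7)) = u + 7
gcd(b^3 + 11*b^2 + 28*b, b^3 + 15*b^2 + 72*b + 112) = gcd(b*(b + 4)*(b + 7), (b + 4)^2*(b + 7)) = b^2 + 11*b + 28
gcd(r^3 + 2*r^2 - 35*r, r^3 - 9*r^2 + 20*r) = r^2 - 5*r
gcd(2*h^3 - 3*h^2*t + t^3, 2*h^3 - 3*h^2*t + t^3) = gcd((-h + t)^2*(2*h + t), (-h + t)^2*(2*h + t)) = 2*h^3 - 3*h^2*t + t^3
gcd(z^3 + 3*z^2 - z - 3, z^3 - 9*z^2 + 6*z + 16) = z + 1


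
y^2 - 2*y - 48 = (y - 8)*(y + 6)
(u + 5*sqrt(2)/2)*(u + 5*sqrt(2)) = u^2 + 15*sqrt(2)*u/2 + 25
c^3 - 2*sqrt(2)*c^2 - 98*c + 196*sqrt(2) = (c - 7*sqrt(2))*(c - 2*sqrt(2))*(c + 7*sqrt(2))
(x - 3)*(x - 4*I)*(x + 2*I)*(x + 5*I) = x^4 - 3*x^3 + 3*I*x^3 + 18*x^2 - 9*I*x^2 - 54*x + 40*I*x - 120*I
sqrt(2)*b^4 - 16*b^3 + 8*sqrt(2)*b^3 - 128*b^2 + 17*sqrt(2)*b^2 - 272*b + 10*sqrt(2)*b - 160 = (b + 2)*(b + 5)*(b - 8*sqrt(2))*(sqrt(2)*b + sqrt(2))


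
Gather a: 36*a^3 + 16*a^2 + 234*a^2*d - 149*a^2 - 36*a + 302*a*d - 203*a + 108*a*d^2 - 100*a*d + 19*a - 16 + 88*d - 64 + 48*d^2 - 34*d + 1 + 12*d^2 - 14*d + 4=36*a^3 + a^2*(234*d - 133) + a*(108*d^2 + 202*d - 220) + 60*d^2 + 40*d - 75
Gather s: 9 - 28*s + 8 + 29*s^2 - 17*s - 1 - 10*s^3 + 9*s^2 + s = -10*s^3 + 38*s^2 - 44*s + 16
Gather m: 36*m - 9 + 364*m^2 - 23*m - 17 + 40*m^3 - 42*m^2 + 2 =40*m^3 + 322*m^2 + 13*m - 24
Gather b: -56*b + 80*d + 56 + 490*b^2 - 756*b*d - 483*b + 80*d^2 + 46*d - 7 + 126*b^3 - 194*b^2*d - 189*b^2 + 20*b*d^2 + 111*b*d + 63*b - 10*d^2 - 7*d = 126*b^3 + b^2*(301 - 194*d) + b*(20*d^2 - 645*d - 476) + 70*d^2 + 119*d + 49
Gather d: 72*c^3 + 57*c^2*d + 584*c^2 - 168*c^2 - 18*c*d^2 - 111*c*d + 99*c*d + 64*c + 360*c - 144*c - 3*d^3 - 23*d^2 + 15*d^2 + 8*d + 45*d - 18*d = 72*c^3 + 416*c^2 + 280*c - 3*d^3 + d^2*(-18*c - 8) + d*(57*c^2 - 12*c + 35)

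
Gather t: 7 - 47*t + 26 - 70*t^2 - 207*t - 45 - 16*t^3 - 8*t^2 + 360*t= -16*t^3 - 78*t^2 + 106*t - 12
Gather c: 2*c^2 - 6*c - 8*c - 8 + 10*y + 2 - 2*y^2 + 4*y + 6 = 2*c^2 - 14*c - 2*y^2 + 14*y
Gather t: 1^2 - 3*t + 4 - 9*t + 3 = 8 - 12*t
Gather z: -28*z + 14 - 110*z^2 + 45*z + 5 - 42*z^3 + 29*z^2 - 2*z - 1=-42*z^3 - 81*z^2 + 15*z + 18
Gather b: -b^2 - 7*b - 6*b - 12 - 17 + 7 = -b^2 - 13*b - 22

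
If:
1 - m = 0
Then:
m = 1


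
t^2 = t^2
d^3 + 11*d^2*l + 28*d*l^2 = d*(d + 4*l)*(d + 7*l)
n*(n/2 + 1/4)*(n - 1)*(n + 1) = n^4/2 + n^3/4 - n^2/2 - n/4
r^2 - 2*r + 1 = (r - 1)^2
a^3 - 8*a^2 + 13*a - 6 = (a - 6)*(a - 1)^2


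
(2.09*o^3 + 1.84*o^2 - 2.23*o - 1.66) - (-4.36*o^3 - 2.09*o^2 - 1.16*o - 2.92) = 6.45*o^3 + 3.93*o^2 - 1.07*o + 1.26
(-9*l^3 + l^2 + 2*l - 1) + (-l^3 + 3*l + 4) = -10*l^3 + l^2 + 5*l + 3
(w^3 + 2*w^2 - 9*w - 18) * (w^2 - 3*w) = w^5 - w^4 - 15*w^3 + 9*w^2 + 54*w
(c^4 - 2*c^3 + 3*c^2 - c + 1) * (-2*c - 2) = -2*c^5 + 2*c^4 - 2*c^3 - 4*c^2 - 2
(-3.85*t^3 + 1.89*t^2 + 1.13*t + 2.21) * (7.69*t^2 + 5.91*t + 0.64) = -29.6065*t^5 - 8.2194*t^4 + 17.3956*t^3 + 24.8828*t^2 + 13.7843*t + 1.4144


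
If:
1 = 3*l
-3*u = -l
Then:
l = 1/3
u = 1/9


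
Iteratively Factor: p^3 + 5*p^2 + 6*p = (p + 2)*(p^2 + 3*p) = p*(p + 2)*(p + 3)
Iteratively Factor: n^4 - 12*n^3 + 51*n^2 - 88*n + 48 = (n - 1)*(n^3 - 11*n^2 + 40*n - 48) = (n - 4)*(n - 1)*(n^2 - 7*n + 12) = (n - 4)^2*(n - 1)*(n - 3)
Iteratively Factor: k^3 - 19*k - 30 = (k + 3)*(k^2 - 3*k - 10) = (k + 2)*(k + 3)*(k - 5)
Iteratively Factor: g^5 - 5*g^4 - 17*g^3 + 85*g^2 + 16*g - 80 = (g - 4)*(g^4 - g^3 - 21*g^2 + g + 20) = (g - 4)*(g + 4)*(g^3 - 5*g^2 - g + 5) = (g - 5)*(g - 4)*(g + 4)*(g^2 - 1) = (g - 5)*(g - 4)*(g - 1)*(g + 4)*(g + 1)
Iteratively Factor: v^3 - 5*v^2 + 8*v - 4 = (v - 1)*(v^2 - 4*v + 4) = (v - 2)*(v - 1)*(v - 2)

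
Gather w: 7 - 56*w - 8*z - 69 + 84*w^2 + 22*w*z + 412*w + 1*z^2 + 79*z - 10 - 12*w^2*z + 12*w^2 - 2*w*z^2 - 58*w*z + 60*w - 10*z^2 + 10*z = w^2*(96 - 12*z) + w*(-2*z^2 - 36*z + 416) - 9*z^2 + 81*z - 72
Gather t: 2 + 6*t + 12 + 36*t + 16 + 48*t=90*t + 30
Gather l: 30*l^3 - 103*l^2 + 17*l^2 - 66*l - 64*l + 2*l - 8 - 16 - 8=30*l^3 - 86*l^2 - 128*l - 32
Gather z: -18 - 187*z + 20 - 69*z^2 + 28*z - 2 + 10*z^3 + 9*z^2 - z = 10*z^3 - 60*z^2 - 160*z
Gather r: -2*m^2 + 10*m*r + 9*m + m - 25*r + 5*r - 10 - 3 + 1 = -2*m^2 + 10*m + r*(10*m - 20) - 12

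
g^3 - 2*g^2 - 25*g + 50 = (g - 5)*(g - 2)*(g + 5)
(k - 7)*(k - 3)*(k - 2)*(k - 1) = k^4 - 13*k^3 + 53*k^2 - 83*k + 42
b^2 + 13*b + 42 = (b + 6)*(b + 7)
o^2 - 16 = (o - 4)*(o + 4)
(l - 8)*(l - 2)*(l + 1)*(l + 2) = l^4 - 7*l^3 - 12*l^2 + 28*l + 32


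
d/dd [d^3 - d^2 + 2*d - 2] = 3*d^2 - 2*d + 2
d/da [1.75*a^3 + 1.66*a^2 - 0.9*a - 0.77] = 5.25*a^2 + 3.32*a - 0.9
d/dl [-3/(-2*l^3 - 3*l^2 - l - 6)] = 3*(-6*l^2 - 6*l - 1)/(2*l^3 + 3*l^2 + l + 6)^2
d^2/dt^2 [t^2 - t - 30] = 2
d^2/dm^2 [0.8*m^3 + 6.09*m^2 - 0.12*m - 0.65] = 4.8*m + 12.18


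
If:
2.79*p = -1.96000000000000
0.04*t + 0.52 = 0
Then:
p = -0.70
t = -13.00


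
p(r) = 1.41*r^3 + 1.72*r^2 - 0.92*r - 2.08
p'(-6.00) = 130.72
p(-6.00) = -239.20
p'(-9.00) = 310.75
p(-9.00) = -882.37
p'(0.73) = 3.85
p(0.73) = -1.29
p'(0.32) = 0.61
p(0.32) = -2.15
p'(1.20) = 9.30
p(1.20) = 1.73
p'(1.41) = 12.34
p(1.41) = 3.99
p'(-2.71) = 20.82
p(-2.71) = -15.02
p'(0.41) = 1.20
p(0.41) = -2.07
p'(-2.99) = 26.61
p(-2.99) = -21.64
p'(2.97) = 46.61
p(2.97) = 47.30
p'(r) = 4.23*r^2 + 3.44*r - 0.92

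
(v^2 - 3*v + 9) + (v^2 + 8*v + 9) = 2*v^2 + 5*v + 18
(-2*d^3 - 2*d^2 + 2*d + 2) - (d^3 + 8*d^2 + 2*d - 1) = -3*d^3 - 10*d^2 + 3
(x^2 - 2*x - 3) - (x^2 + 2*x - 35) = 32 - 4*x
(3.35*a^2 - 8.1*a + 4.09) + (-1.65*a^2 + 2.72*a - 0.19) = 1.7*a^2 - 5.38*a + 3.9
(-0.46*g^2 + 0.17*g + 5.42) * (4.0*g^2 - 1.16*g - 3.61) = -1.84*g^4 + 1.2136*g^3 + 23.1434*g^2 - 6.9009*g - 19.5662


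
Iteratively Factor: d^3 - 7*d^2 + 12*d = (d - 3)*(d^2 - 4*d) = (d - 4)*(d - 3)*(d)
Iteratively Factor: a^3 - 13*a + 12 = (a - 1)*(a^2 + a - 12) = (a - 3)*(a - 1)*(a + 4)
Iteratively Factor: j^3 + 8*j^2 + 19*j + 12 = (j + 3)*(j^2 + 5*j + 4) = (j + 3)*(j + 4)*(j + 1)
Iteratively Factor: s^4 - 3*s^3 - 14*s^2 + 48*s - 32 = (s - 1)*(s^3 - 2*s^2 - 16*s + 32) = (s - 4)*(s - 1)*(s^2 + 2*s - 8) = (s - 4)*(s - 1)*(s + 4)*(s - 2)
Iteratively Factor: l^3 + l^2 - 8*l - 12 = (l - 3)*(l^2 + 4*l + 4) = (l - 3)*(l + 2)*(l + 2)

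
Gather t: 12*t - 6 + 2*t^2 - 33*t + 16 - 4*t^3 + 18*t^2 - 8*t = -4*t^3 + 20*t^2 - 29*t + 10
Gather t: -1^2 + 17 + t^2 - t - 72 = t^2 - t - 56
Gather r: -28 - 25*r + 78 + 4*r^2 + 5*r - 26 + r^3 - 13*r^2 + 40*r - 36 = r^3 - 9*r^2 + 20*r - 12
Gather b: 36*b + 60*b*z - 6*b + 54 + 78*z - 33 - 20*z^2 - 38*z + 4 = b*(60*z + 30) - 20*z^2 + 40*z + 25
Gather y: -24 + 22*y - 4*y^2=-4*y^2 + 22*y - 24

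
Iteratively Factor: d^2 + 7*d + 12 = (d + 4)*(d + 3)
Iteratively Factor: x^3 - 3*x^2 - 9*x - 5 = (x - 5)*(x^2 + 2*x + 1) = (x - 5)*(x + 1)*(x + 1)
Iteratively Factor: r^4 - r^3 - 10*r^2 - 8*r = (r)*(r^3 - r^2 - 10*r - 8) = r*(r - 4)*(r^2 + 3*r + 2) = r*(r - 4)*(r + 2)*(r + 1)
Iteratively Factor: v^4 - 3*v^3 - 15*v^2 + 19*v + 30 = (v - 2)*(v^3 - v^2 - 17*v - 15) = (v - 2)*(v + 3)*(v^2 - 4*v - 5) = (v - 2)*(v + 1)*(v + 3)*(v - 5)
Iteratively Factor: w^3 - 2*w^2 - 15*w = (w + 3)*(w^2 - 5*w) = (w - 5)*(w + 3)*(w)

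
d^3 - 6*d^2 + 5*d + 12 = (d - 4)*(d - 3)*(d + 1)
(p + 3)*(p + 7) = p^2 + 10*p + 21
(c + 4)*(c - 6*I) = c^2 + 4*c - 6*I*c - 24*I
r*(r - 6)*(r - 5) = r^3 - 11*r^2 + 30*r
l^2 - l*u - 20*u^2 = (l - 5*u)*(l + 4*u)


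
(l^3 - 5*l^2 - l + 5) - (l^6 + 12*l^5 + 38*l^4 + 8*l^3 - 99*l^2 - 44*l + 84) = -l^6 - 12*l^5 - 38*l^4 - 7*l^3 + 94*l^2 + 43*l - 79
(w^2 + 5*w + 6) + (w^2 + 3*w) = 2*w^2 + 8*w + 6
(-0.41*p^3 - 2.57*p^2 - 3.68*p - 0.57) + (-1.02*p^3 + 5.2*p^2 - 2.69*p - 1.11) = -1.43*p^3 + 2.63*p^2 - 6.37*p - 1.68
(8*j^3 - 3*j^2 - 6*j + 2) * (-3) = -24*j^3 + 9*j^2 + 18*j - 6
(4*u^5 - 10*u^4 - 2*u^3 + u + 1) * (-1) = -4*u^5 + 10*u^4 + 2*u^3 - u - 1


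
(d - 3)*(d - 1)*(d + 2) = d^3 - 2*d^2 - 5*d + 6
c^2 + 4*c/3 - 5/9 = (c - 1/3)*(c + 5/3)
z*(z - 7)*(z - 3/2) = z^3 - 17*z^2/2 + 21*z/2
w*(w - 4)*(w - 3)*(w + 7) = w^4 - 37*w^2 + 84*w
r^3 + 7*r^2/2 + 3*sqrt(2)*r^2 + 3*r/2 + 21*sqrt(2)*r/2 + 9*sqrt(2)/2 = (r + 1/2)*(r + 3)*(r + 3*sqrt(2))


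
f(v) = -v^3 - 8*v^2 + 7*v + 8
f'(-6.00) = -5.00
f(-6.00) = -106.00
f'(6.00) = -197.00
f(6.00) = -454.00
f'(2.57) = -53.93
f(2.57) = -43.82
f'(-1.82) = 26.18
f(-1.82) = -25.21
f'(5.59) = -176.18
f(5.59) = -377.53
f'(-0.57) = 15.15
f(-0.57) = 1.60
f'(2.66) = -56.79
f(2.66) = -48.81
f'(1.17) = -15.83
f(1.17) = 3.64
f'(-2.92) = 28.14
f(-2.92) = -55.75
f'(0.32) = 1.57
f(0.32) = 9.39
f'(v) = -3*v^2 - 16*v + 7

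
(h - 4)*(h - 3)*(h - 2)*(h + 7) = h^4 - 2*h^3 - 37*h^2 + 158*h - 168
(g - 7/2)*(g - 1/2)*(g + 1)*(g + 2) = g^4 - g^3 - 33*g^2/4 - 11*g/4 + 7/2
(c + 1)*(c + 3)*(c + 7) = c^3 + 11*c^2 + 31*c + 21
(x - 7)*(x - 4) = x^2 - 11*x + 28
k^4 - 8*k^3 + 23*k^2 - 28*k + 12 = (k - 3)*(k - 2)^2*(k - 1)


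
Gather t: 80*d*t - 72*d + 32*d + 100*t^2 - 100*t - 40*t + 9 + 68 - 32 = -40*d + 100*t^2 + t*(80*d - 140) + 45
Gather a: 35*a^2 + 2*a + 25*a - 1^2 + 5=35*a^2 + 27*a + 4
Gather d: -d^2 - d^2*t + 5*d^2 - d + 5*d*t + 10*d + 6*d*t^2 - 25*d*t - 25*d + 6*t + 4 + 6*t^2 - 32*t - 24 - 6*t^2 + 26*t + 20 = d^2*(4 - t) + d*(6*t^2 - 20*t - 16)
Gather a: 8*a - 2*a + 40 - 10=6*a + 30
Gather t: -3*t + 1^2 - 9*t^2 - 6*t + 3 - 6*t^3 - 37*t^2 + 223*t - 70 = -6*t^3 - 46*t^2 + 214*t - 66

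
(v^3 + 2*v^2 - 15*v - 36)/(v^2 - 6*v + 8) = (v^2 + 6*v + 9)/(v - 2)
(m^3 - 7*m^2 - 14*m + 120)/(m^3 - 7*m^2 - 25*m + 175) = (m^2 - 2*m - 24)/(m^2 - 2*m - 35)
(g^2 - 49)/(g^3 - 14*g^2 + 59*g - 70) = (g + 7)/(g^2 - 7*g + 10)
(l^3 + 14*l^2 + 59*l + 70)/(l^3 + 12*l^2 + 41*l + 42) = (l + 5)/(l + 3)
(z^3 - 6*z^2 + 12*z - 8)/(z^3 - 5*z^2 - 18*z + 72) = (z^3 - 6*z^2 + 12*z - 8)/(z^3 - 5*z^2 - 18*z + 72)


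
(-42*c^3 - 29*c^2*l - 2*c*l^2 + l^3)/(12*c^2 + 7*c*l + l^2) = (-14*c^2 - 5*c*l + l^2)/(4*c + l)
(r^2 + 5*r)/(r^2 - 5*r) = (r + 5)/(r - 5)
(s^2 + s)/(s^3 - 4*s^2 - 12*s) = (s + 1)/(s^2 - 4*s - 12)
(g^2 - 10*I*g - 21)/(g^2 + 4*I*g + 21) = (g - 7*I)/(g + 7*I)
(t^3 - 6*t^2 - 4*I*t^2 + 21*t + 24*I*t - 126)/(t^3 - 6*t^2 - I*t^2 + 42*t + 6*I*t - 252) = (t + 3*I)/(t + 6*I)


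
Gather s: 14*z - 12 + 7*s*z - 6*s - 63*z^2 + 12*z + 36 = s*(7*z - 6) - 63*z^2 + 26*z + 24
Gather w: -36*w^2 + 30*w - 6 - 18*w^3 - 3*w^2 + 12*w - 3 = -18*w^3 - 39*w^2 + 42*w - 9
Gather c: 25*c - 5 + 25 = 25*c + 20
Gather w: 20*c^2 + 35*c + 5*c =20*c^2 + 40*c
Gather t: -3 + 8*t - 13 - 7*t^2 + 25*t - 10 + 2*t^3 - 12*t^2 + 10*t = 2*t^3 - 19*t^2 + 43*t - 26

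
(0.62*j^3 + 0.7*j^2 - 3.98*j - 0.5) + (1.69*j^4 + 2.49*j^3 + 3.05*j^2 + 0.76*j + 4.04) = 1.69*j^4 + 3.11*j^3 + 3.75*j^2 - 3.22*j + 3.54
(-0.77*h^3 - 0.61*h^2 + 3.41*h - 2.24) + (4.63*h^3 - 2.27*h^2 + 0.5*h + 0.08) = 3.86*h^3 - 2.88*h^2 + 3.91*h - 2.16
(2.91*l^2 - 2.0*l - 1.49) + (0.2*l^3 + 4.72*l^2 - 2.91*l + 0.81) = 0.2*l^3 + 7.63*l^2 - 4.91*l - 0.68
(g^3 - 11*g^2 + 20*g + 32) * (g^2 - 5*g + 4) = g^5 - 16*g^4 + 79*g^3 - 112*g^2 - 80*g + 128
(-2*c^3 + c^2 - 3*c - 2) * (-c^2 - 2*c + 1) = 2*c^5 + 3*c^4 - c^3 + 9*c^2 + c - 2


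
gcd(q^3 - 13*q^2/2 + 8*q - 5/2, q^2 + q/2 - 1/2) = q - 1/2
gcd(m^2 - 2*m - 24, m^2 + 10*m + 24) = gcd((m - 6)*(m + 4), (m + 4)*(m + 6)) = m + 4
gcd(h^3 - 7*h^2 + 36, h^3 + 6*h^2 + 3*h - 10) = h + 2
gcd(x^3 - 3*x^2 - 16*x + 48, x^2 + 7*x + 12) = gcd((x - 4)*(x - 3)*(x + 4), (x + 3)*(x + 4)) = x + 4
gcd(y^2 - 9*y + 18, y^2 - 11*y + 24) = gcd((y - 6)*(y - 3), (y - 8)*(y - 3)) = y - 3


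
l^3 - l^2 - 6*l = l*(l - 3)*(l + 2)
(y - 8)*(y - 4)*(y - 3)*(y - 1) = y^4 - 16*y^3 + 83*y^2 - 164*y + 96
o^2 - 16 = (o - 4)*(o + 4)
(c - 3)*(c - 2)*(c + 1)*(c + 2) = c^4 - 2*c^3 - 7*c^2 + 8*c + 12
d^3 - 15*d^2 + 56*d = d*(d - 8)*(d - 7)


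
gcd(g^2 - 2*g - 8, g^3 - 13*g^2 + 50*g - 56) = g - 4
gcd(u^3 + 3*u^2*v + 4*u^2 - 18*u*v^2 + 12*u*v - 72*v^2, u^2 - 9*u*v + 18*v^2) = u - 3*v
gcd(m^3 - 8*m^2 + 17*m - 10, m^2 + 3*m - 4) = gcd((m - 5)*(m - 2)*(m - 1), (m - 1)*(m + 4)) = m - 1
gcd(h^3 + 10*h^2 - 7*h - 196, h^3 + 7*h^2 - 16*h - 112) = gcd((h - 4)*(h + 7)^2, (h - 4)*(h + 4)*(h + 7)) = h^2 + 3*h - 28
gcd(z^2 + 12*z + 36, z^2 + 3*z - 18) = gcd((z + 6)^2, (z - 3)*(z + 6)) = z + 6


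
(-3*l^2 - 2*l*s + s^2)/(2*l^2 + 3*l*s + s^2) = (-3*l + s)/(2*l + s)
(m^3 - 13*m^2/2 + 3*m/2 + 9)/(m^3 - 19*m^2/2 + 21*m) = (2*m^2 - m - 3)/(m*(2*m - 7))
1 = 1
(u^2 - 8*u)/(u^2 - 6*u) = (u - 8)/(u - 6)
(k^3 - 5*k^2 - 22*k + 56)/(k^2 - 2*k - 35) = (k^2 + 2*k - 8)/(k + 5)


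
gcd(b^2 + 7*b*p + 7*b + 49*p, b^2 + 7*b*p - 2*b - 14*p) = b + 7*p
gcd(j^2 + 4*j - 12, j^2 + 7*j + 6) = j + 6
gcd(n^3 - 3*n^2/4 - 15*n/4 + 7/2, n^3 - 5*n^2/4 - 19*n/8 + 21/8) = n^2 - 11*n/4 + 7/4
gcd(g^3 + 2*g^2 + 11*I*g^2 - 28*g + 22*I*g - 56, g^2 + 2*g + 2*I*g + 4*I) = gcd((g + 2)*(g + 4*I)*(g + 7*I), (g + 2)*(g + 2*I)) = g + 2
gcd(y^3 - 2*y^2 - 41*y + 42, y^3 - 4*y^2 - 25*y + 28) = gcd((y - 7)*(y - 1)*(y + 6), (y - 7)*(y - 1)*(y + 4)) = y^2 - 8*y + 7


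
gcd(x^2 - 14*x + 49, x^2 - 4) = 1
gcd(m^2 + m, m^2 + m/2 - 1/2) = m + 1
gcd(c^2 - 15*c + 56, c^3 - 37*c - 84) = c - 7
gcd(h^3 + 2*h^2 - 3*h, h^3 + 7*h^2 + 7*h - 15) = h^2 + 2*h - 3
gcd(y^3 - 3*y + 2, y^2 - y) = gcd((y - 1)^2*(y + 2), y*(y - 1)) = y - 1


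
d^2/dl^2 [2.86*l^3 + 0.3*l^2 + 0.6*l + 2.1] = 17.16*l + 0.6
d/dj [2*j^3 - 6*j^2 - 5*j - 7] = 6*j^2 - 12*j - 5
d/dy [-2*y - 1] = -2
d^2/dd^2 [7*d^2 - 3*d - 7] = 14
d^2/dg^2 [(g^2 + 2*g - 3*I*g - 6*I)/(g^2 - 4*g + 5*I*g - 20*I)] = (g^3*(12 - 16*I) + 84*I*g^2 + g*(540 + 384*I) - 1920 + 388*I)/(g^6 + g^5*(-12 + 15*I) + g^4*(-27 - 180*I) + g^3*(836 + 595*I) + g^2*(-3600 + 540*I) + g*(4800 - 6000*I) + 8000*I)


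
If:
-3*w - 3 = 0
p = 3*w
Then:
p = -3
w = -1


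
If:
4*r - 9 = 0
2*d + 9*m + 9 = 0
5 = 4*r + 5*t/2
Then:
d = -9*m/2 - 9/2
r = 9/4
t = -8/5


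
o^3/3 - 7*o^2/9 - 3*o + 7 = (o/3 + 1)*(o - 3)*(o - 7/3)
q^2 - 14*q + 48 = (q - 8)*(q - 6)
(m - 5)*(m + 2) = m^2 - 3*m - 10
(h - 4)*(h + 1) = h^2 - 3*h - 4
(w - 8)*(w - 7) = w^2 - 15*w + 56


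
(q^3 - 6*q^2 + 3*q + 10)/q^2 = q - 6 + 3/q + 10/q^2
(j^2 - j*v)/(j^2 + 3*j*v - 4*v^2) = j/(j + 4*v)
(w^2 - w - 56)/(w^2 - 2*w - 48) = (w + 7)/(w + 6)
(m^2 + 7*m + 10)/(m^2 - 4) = (m + 5)/(m - 2)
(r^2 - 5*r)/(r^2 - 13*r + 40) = r/(r - 8)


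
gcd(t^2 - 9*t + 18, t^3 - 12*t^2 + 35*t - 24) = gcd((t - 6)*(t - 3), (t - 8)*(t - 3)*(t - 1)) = t - 3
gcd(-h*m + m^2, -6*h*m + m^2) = m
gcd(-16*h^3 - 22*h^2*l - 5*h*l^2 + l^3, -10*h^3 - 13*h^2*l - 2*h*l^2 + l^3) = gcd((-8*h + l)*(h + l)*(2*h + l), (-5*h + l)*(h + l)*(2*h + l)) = 2*h^2 + 3*h*l + l^2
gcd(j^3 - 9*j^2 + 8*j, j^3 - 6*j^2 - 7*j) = j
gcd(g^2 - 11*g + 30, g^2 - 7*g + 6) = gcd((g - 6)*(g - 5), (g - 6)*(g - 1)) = g - 6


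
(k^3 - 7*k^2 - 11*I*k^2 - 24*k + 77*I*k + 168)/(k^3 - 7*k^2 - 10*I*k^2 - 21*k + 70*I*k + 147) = (k - 8*I)/(k - 7*I)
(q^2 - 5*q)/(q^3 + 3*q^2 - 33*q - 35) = q/(q^2 + 8*q + 7)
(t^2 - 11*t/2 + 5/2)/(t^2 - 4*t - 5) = (t - 1/2)/(t + 1)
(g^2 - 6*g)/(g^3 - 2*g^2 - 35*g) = (6 - g)/(-g^2 + 2*g + 35)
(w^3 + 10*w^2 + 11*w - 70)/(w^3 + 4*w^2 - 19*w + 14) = (w + 5)/(w - 1)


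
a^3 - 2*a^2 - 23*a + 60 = (a - 4)*(a - 3)*(a + 5)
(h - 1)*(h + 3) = h^2 + 2*h - 3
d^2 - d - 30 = (d - 6)*(d + 5)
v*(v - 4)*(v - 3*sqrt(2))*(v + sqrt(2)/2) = v^4 - 4*v^3 - 5*sqrt(2)*v^3/2 - 3*v^2 + 10*sqrt(2)*v^2 + 12*v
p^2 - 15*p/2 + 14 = (p - 4)*(p - 7/2)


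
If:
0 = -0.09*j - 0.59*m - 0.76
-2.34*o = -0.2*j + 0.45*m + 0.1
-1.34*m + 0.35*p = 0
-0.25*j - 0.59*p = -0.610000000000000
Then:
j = -37.22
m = 4.39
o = -4.07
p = 16.80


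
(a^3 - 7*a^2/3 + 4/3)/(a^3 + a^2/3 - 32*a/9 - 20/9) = 3*(a - 1)/(3*a + 5)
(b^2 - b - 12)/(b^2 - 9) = (b - 4)/(b - 3)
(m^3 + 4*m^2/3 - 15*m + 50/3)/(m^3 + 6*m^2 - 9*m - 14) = (3*m^2 + 10*m - 25)/(3*(m^2 + 8*m + 7))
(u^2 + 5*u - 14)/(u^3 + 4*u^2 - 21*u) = (u - 2)/(u*(u - 3))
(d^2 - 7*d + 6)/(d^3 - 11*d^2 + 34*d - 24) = 1/(d - 4)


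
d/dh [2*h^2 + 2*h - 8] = 4*h + 2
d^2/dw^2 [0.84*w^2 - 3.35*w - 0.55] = 1.68000000000000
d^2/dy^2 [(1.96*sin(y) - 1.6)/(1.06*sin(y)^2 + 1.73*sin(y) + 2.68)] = (-2.202256*sin(y)^5 + 10.785288*sin(y)^4 + 46.61456*sin(y)^3 - 15.091696*sin(y)^2 - 72.508032*sin(y) - 18.661408)/(1.06*sin(y)^2 + 1.73*sin(y) + 2.68)^3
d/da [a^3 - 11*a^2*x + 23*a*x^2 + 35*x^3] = 3*a^2 - 22*a*x + 23*x^2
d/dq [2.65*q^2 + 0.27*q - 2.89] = 5.3*q + 0.27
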